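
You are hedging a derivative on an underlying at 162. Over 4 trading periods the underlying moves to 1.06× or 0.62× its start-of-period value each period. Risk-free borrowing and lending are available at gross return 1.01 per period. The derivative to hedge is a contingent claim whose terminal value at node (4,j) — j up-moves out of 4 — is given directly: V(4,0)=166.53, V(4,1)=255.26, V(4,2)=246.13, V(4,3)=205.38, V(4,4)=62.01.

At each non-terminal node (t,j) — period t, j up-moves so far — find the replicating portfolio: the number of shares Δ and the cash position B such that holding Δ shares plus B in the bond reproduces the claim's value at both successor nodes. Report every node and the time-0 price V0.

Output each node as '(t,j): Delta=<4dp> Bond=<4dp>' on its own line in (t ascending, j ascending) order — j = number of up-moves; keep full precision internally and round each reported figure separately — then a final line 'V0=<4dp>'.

Since d<R<u, set p* = (R−d)/(u−d) = 0.8864; price each node as the discounted p*-expectation of its children.
Payoff layer (t=4): V(4,0)=166.5300, V(4,1)=255.2600, V(4,2)=246.1300, V(4,3)=205.3800, V(4,4)=62.0100
  t=3,j=0: stock 38.6091 → up 40.9257 (V=255.2600), down 23.9377 (V=166.5300). Price 242.7495; hedge Δ=5.2231, bond B=41.0905.
  t=3,j=1: stock 66.0092 → up 69.9697 (V=246.1300), down 40.9257 (V=255.2600). Price 244.7203; hedge Δ=-0.3144, bond B=265.4703.
  t=3,j=2: stock 112.8544 → up 119.6256 (V=205.3800), down 69.9697 (V=246.1300). Price 207.9314; hedge Δ=-0.8206, bond B=300.5450.
  t=3,j=3: stock 192.9446 → up 204.5213 (V=62.0100), down 119.6256 (V=205.3800). Price 77.5268; hedge Δ=-1.6888, bond B=403.3677.
  t=2,j=0: stock 62.2728 → up 66.0092 (V=244.7203), down 38.6091 (V=242.7495). Price 242.0756; hedge Δ=0.0719, bond B=237.5966.
  t=2,j=1: stock 106.4664 → up 112.8544 (V=207.9314), down 66.0092 (V=244.7203). Price 210.0118; hedge Δ=-0.7853, bond B=293.6230.
  t=2,j=2: stock 182.0232 → up 192.9446 (V=77.5268), down 112.8544 (V=207.9314). Price 91.4312; hedge Δ=-1.6282, bond B=387.8052.
  t=1,j=0: stock 100.4400 → up 106.4664 (V=210.0118), down 62.2728 (V=242.0756). Price 211.5400; hedge Δ=-0.7255, bond B=284.4123.
  t=1,j=1: stock 171.7200 → up 182.0232 (V=91.4312), down 106.4664 (V=210.0118). Price 103.8676; hedge Δ=-1.5694, bond B=373.3690.
  t=0,j=0: stock 162.0000 → up 171.7200 (V=103.8676), down 100.4400 (V=211.5400). Price 114.9535; hedge Δ=-1.5106, bond B=359.6637.
Root portfolio cost Δ·162+B reproduces V0=114.9535.

(0,0): Delta=-1.5106 Bond=359.6637
(1,0): Delta=-0.7255 Bond=284.4123
(1,1): Delta=-1.5694 Bond=373.3690
(2,0): Delta=0.0719 Bond=237.5966
(2,1): Delta=-0.7853 Bond=293.6230
(2,2): Delta=-1.6282 Bond=387.8052
(3,0): Delta=5.2231 Bond=41.0905
(3,1): Delta=-0.3144 Bond=265.4703
(3,2): Delta=-0.8206 Bond=300.5450
(3,3): Delta=-1.6888 Bond=403.3677
V0=114.9535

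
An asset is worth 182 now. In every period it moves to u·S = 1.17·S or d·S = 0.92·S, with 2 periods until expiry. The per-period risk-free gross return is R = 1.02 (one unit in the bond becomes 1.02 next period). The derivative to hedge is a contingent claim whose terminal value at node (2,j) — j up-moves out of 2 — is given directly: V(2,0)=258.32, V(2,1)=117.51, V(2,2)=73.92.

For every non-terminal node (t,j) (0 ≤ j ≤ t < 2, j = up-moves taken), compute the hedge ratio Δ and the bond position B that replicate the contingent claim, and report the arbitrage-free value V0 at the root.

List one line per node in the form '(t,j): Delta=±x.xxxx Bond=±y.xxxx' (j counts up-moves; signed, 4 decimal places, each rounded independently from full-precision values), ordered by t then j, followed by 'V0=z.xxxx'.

(0,0): Delta=-2.1961 Bond=554.6607
(1,0): Delta=-3.3638 Bond=761.2753
(1,1): Delta=-0.8188 Bond=272.4718
V0=154.9666

Risk-neutral probability p* = (R−d)/(u−d) = (1.02−0.92)/(1.17−0.92) = 0.4000.
At expiry t=2: V(2,0)=258.3200, V(2,1)=117.5100, V(2,2)=73.9200
(1,0): S=167.4400. Δ = (V_up−V_dn)/(S_up−S_dn) = (117.5100−258.3200)/(195.9048−154.0448) = -3.3638. V = [p*·117.5100 + (1−p*)·258.3200]/1.02 = 198.0353. B = V − Δ·S = 761.2753.
(1,1): S=212.9400. Δ = (V_up−V_dn)/(S_up−S_dn) = (73.9200−117.5100)/(249.1398−195.9048) = -0.8188. V = [p*·73.9200 + (1−p*)·117.5100]/1.02 = 98.1118. B = V − Δ·S = 272.4718.
(0,0): S=182.0000. Δ = (V_up−V_dn)/(S_up−S_dn) = (98.1118−198.0353)/(212.9400−167.4400) = -2.1961. V = [p*·98.1118 + (1−p*)·198.0353]/1.02 = 154.9666. B = V − Δ·S = 554.6607.
Check: Δ(0,0)·S0 + B(0,0) = 154.9666 = V0.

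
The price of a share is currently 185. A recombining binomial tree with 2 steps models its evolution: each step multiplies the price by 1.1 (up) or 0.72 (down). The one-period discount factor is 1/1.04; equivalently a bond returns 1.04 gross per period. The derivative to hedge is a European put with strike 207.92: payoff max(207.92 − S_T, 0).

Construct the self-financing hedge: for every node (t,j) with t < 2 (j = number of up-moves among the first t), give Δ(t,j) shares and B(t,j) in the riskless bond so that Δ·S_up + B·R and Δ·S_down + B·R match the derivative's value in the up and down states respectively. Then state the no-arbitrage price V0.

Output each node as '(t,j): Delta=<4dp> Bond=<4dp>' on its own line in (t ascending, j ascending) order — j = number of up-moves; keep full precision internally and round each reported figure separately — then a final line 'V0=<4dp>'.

No-arbitrage ⇒ martingale measure with p* = (R−d)/(u−d) = 0.8421.
Terminal payoffs: V(2,0)=112.0160, V(2,1)=61.4000, V(2,2)=0.0000
  t=1,j=0: stock 133.2000 → up 146.5200 (V=61.4000), down 95.9040 (V=112.0160). Price 66.7231; hedge Δ=-1.0000, bond B=199.9231.
  t=1,j=1: stock 203.5000 → up 223.8500 (V=0.0000), down 146.5200 (V=61.4000). Price 9.3219; hedge Δ=-0.7940, bond B=170.9008.
  t=0,j=0: stock 185.0000 → up 203.5000 (V=9.3219), down 133.2000 (V=66.7231). Price 17.6781; hedge Δ=-0.8165, bond B=168.7339.
Each (Δ,B) replicates both successor values, so the strategy is self-financing and V0 is arbitrage-free.

(0,0): Delta=-0.8165 Bond=168.7339
(1,0): Delta=-1.0000 Bond=199.9231
(1,1): Delta=-0.7940 Bond=170.9008
V0=17.6781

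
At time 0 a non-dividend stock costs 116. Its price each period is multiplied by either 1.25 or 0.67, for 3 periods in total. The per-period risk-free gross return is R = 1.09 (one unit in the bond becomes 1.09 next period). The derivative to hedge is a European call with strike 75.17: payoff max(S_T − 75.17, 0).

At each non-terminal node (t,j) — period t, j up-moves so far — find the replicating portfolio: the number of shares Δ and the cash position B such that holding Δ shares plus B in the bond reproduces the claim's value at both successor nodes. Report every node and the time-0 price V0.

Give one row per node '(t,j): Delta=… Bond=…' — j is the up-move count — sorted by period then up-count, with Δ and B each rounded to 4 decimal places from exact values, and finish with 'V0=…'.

(0,0): Delta=0.9209 Bond=-46.9261
(1,0): Delta=0.6819 Bond=-32.5755
(1,1): Delta=0.9697 Bond=-58.2253
(2,0): Delta=0.0000 Bond=0.0000
(2,1): Delta=0.8211 Bond=-49.0339
(2,2): Delta=1.0000 Bond=-68.9633
V0=59.8947

Since d<R<u, set p* = (R−d)/(u−d) = 0.7241; price each node as the discounted p*-expectation of its children.
Terminal payoffs: V(3,0)=0.0000, V(3,1)=0.0000, V(3,2)=46.2675, V(3,3)=151.3925
  t=2,j=0: stock 52.0724 → up 65.0905 (V=0.0000), down 34.8885 (V=0.0000). Price 0.0000; hedge Δ=0.0000, bond B=0.0000.
  t=2,j=1: stock 97.1500 → up 121.4375 (V=46.2675), down 65.0905 (V=0.0000). Price 30.7377; hedge Δ=0.8211, bond B=-49.0339.
  t=2,j=2: stock 181.2500 → up 226.5625 (V=151.3925), down 121.4375 (V=46.2675). Price 112.2867; hedge Δ=1.0000, bond B=-68.9633.
  t=1,j=0: stock 77.7200 → up 97.1500 (V=30.7377), down 52.0724 (V=0.0000). Price 20.4205; hedge Δ=0.6819, bond B=-32.5755.
  t=1,j=1: stock 145.0000 → up 181.2500 (V=112.2867), down 97.1500 (V=30.7377). Price 82.3765; hedge Δ=0.9697, bond B=-58.2253.
  t=0,j=0: stock 116.0000 → up 145.0000 (V=82.3765), down 77.7200 (V=20.4205). Price 59.8947; hedge Δ=0.9209, bond B=-46.9261.
Self-financing check: at every node Δ·S+B equals the discounted successor values.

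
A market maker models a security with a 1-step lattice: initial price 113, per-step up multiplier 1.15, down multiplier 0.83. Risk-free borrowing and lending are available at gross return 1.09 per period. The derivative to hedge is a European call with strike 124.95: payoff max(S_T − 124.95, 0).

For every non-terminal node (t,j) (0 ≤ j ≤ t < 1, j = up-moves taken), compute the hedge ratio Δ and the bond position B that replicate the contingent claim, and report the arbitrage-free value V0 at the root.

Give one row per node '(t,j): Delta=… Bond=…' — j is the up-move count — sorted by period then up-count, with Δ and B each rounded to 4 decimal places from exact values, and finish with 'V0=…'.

Since d<R<u, set p* = (R−d)/(u−d) = 0.8125; price each node as the discounted p*-expectation of its children.
At expiry t=1: V(1,0)=0.0000, V(1,1)=5.0000
Node (0,0) S=113.0000: V=(p*·5.0000+(1−p*)·0.0000)/1.09=3.7271; Δ=(5.0000−0.0000)/(129.9500−93.7900)=0.1383; B=V−Δ·S=-11.8979
Self-financing check: at every node Δ·S+B equals the discounted successor values.

(0,0): Delta=0.1383 Bond=-11.8979
V0=3.7271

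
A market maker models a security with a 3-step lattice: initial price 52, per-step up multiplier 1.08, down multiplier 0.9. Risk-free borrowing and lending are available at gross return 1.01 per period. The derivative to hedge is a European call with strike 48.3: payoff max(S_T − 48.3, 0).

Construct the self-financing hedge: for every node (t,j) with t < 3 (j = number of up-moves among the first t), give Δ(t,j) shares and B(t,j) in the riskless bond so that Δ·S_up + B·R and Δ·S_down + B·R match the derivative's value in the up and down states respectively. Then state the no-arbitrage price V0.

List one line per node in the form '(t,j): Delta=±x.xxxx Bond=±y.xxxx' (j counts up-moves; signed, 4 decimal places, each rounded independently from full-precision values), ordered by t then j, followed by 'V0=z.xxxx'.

(0,0): Delta=0.7400 Bond=-32.0106
(1,0): Delta=0.4516 Bond=-18.8333
(1,1): Delta=0.8930 Bond=-40.9199
(2,0): Delta=0.0000 Bond=0.0000
(2,1): Delta=0.6911 Bond=-31.1263
(2,2): Delta=1.0000 Bond=-47.8218
V0=6.4700

Risk-neutral probability p* = (R−d)/(u−d) = (1.01−0.9)/(1.08−0.9) = 0.6111.
Terminal values V(3,·): V(3,0)=0.0000, V(3,1)=0.0000, V(3,2)=6.2875, V(3,3)=17.2050
  t=2,j=0: stock 42.1200 → up 45.4896 (V=0.0000), down 37.9080 (V=0.0000). Price 0.0000; hedge Δ=0.0000, bond B=0.0000.
  t=2,j=1: stock 50.5440 → up 54.5875 (V=6.2875), down 45.4896 (V=0.0000). Price 3.8043; hedge Δ=0.6911, bond B=-31.1263.
  t=2,j=2: stock 60.6528 → up 65.5050 (V=17.2050), down 54.5875 (V=6.2875). Price 12.8310; hedge Δ=1.0000, bond B=-47.8218.
  t=1,j=0: stock 46.8000 → up 50.5440 (V=3.8043), down 42.1200 (V=0.0000). Price 2.3018; hedge Δ=0.4516, bond B=-18.8333.
  t=1,j=1: stock 56.1600 → up 60.6528 (V=12.8310), down 50.5440 (V=3.8043). Price 9.2284; hedge Δ=0.8930, bond B=-40.9199.
  t=0,j=0: stock 52.0000 → up 56.1600 (V=9.2284), down 46.8000 (V=2.3018). Price 6.4700; hedge Δ=0.7400, bond B=-32.0106.
The time-0 hedge costs 6.4700, which is the no-arbitrage price.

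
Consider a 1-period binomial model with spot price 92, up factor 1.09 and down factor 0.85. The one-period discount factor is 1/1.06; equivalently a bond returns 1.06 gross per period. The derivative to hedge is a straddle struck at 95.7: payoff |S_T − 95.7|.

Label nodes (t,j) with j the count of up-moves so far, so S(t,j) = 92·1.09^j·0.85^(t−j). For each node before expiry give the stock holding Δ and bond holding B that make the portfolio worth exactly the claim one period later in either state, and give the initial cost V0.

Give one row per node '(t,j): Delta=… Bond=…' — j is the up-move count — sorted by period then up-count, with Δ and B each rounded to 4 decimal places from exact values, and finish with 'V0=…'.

Since d<R<u, set p* = (R−d)/(u−d) = 0.8750; price each node as the discounted p*-expectation of its children.
Terminal payoffs: V(1,0)=17.5000, V(1,1)=4.5800
Node (0,0) S=92.0000: V=(p*·4.5800+(1−p*)·17.5000)/1.06=5.8443; Δ=(4.5800−17.5000)/(100.2800−78.2000)=-0.5851; B=V−Δ·S=59.6777
Root portfolio cost Δ·92+B reproduces V0=5.8443.

(0,0): Delta=-0.5851 Bond=59.6777
V0=5.8443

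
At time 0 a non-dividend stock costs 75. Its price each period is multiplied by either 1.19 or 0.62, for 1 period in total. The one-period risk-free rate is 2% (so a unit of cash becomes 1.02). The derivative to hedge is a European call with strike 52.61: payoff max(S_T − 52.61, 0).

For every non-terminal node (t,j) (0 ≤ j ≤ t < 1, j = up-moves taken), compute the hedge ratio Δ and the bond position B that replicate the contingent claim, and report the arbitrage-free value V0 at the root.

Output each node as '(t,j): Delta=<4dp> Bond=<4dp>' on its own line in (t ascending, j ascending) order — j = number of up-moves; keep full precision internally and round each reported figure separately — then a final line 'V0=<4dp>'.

(0,0): Delta=0.8571 Bond=-39.0726
V0=25.2081

Under the risk-neutral measure, an up-move has probability p* = (R−d)/(u−d) = 0.7018 and values discount at R = 1.02.
At expiry t=1: V(1,0)=0.0000, V(1,1)=36.6400
(0,0): S=75.0000. Δ = (V_up−V_dn)/(S_up−S_dn) = (36.6400−0.0000)/(89.2500−46.5000) = 0.8571. V = [p*·36.6400 + (1−p*)·0.0000]/1.02 = 25.2081. B = V − Δ·S = -39.0726.
Check: Δ(0,0)·S0 + B(0,0) = 25.2081 = V0.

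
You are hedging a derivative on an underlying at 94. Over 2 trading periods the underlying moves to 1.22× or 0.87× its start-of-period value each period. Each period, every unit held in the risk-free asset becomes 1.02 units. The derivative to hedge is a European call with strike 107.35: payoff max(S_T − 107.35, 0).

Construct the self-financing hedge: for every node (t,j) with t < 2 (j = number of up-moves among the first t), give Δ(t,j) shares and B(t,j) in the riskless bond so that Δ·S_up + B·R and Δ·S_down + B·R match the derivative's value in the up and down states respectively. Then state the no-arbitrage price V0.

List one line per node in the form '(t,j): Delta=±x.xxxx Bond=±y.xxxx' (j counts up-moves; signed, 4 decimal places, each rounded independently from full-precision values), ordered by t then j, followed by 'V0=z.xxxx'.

(0,0): Delta=0.4158 Bond=-33.3390
(1,0): Delta=0.0000 Bond=0.0000
(1,1): Delta=0.8112 Bond=-79.3469
V0=5.7481

Since d<R<u, set p* = (R−d)/(u−d) = 0.4286; price each node as the discounted p*-expectation of its children.
Payoff layer (t=2): V(2,0)=0.0000, V(2,1)=0.0000, V(2,2)=32.5596
Node (1,0) S=81.7800: V=(p*·0.0000+(1−p*)·0.0000)/1.02=0.0000; Δ=(0.0000−0.0000)/(99.7716−71.1486)=0.0000; B=V−Δ·S=0.0000
Node (1,1) S=114.6800: V=(p*·32.5596+(1−p*)·0.0000)/1.02=13.6805; Δ=(32.5596−0.0000)/(139.9096−99.7716)=0.8112; B=V−Δ·S=-79.3469
Node (0,0) S=94.0000: V=(p*·13.6805+(1−p*)·0.0000)/1.02=5.7481; Δ=(13.6805−0.0000)/(114.6800−81.7800)=0.4158; B=V−Δ·S=-33.3390
Each (Δ,B) replicates both successor values, so the strategy is self-financing and V0 is arbitrage-free.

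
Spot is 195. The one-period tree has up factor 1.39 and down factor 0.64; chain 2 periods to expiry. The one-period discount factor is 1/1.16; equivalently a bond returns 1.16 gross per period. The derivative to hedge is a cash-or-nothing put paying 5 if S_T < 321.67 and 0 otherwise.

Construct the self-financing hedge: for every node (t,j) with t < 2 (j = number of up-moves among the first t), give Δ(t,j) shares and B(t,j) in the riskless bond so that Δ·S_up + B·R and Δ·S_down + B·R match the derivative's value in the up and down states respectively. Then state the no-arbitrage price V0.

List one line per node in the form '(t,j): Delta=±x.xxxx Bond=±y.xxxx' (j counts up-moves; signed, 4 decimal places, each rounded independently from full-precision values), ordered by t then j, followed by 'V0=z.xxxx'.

(0,0): Delta=-0.0204 Bond=5.9143
(1,0): Delta=0.0000 Bond=4.3103
(1,1): Delta=-0.0246 Bond=7.9885
V0=1.9296

Risk-neutral probability p* = (R−d)/(u−d) = (1.16−0.64)/(1.39−0.64) = 0.6933.
Terminal values V(2,·): V(2,0)=5.0000, V(2,1)=5.0000, V(2,2)=0.0000
(1,0): S=124.8000. Δ = (V_up−V_dn)/(S_up−S_dn) = (5.0000−5.0000)/(173.4720−79.8720) = 0.0000. V = [p*·5.0000 + (1−p*)·5.0000]/1.16 = 4.3103. B = V − Δ·S = 4.3103.
(1,1): S=271.0500. Δ = (V_up−V_dn)/(S_up−S_dn) = (0.0000−5.0000)/(376.7595−173.4720) = -0.0246. V = [p*·0.0000 + (1−p*)·5.0000]/1.16 = 1.3218. B = V − Δ·S = 7.9885.
(0,0): S=195.0000. Δ = (V_up−V_dn)/(S_up−S_dn) = (1.3218−4.3103)/(271.0500−124.8000) = -0.0204. V = [p*·1.3218 + (1−p*)·4.3103]/1.16 = 1.9296. B = V − Δ·S = 5.9143.
Each (Δ,B) replicates both successor values, so the strategy is self-financing and V0 is arbitrage-free.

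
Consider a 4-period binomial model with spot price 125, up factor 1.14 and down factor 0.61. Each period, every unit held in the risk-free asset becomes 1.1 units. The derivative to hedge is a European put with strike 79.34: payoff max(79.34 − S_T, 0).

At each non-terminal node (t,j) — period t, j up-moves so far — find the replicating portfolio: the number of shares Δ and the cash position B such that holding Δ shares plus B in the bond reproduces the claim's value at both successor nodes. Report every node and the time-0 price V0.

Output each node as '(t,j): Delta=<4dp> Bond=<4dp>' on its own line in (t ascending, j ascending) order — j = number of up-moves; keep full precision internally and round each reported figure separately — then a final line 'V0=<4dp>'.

(0,0): Delta=-0.0466 Bond=6.2508
(1,0): Delta=-0.4122 Bond=34.7543
(1,1): Delta=-0.0306 Bond=4.6001
(2,0): Delta=-1.0000 Bond=65.5702
(2,1): Delta=-0.3865 Bond=35.9979
(2,2): Delta=-0.0151 Bond=2.5346
(3,0): Delta=-1.0000 Bond=72.1273
(3,1): Delta=-1.0000 Bond=72.1273
(3,2): Delta=-0.3597 Bond=36.9422
(3,3): Delta=0.0000 Bond=0.0000
V0=0.4293

The replicating-portfolio and risk-neutral prices coincide; use p* = (1.1−0.61)/(1.14−0.61) = 0.9245 for the latter.
Terminal values V(4,·): V(4,0)=62.0327, V(4,1)=46.9952, V(4,2)=18.8924, V(4,3)=0.0000, V(4,4)=0.0000
  t=3,j=0: stock 28.3726 → up 32.3448 (V=46.9952), down 17.3073 (V=62.0327). Price 43.7546; hedge Δ=-1.0000, bond B=72.1273.
  t=3,j=1: stock 53.0242 → up 60.4476 (V=18.8924), down 32.3448 (V=46.9952). Price 19.1030; hedge Δ=-1.0000, bond B=72.1273.
  t=3,j=2: stock 99.0945 → up 112.9677 (V=0.0000), down 60.4476 (V=18.8924). Price 1.2962; hedge Δ=-0.3597, bond B=36.9422.
  t=3,j=3: stock 185.1930 → up 211.1200 (V=0.0000), down 112.9677 (V=0.0000). Price 0.0000; hedge Δ=0.0000, bond B=0.0000.
  t=2,j=0: stock 46.5125 → up 53.0242 (V=19.1030), down 28.3726 (V=43.7546). Price 19.0577; hedge Δ=-1.0000, bond B=65.5702.
  t=2,j=1: stock 86.9250 → up 99.0945 (V=1.2962), down 53.0242 (V=19.1030). Price 2.4001; hedge Δ=-0.3865, bond B=35.9979.
  t=2,j=2: stock 162.4500 → up 185.1930 (V=0.0000), down 99.0945 (V=1.2962). Price 0.0889; hedge Δ=-0.0151, bond B=2.5346.
  t=1,j=0: stock 76.2500 → up 86.9250 (V=2.4001), down 46.5125 (V=19.0577). Price 3.3248; hedge Δ=-0.4122, bond B=34.7543.
  t=1,j=1: stock 142.5000 → up 162.4500 (V=0.0889), down 86.9250 (V=2.4001). Price 0.2394; hedge Δ=-0.0306, bond B=4.6001.
  t=0,j=0: stock 125.0000 → up 142.5000 (V=0.2394), down 76.2500 (V=3.3248). Price 0.4293; hedge Δ=-0.0466, bond B=6.2508.
The time-0 hedge costs 0.4293, which is the no-arbitrage price.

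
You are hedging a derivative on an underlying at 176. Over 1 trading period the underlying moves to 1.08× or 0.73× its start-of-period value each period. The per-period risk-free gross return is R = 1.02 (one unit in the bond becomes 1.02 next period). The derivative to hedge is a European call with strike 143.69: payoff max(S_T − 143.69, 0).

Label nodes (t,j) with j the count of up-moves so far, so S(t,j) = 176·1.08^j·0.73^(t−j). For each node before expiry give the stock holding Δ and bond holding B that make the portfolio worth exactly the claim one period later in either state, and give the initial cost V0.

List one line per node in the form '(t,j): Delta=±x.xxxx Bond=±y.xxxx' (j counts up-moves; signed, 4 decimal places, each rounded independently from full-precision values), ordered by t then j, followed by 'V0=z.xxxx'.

The replicating-portfolio and risk-neutral prices coincide; use p* = (1.02−0.73)/(1.08−0.73) = 0.8286 for the latter.
Payoff layer (t=1): V(1,0)=0.0000, V(1,1)=46.3900
(0,0): S=176.0000. Δ = (V_up−V_dn)/(S_up−S_dn) = (46.3900−0.0000)/(190.0800−128.4800) = 0.7531. V = [p*·46.3900 + (1−p*)·0.0000]/1.02 = 37.6838. B = V − Δ·S = -94.8591.
Check: Δ(0,0)·S0 + B(0,0) = 37.6838 = V0.

(0,0): Delta=0.7531 Bond=-94.8591
V0=37.6838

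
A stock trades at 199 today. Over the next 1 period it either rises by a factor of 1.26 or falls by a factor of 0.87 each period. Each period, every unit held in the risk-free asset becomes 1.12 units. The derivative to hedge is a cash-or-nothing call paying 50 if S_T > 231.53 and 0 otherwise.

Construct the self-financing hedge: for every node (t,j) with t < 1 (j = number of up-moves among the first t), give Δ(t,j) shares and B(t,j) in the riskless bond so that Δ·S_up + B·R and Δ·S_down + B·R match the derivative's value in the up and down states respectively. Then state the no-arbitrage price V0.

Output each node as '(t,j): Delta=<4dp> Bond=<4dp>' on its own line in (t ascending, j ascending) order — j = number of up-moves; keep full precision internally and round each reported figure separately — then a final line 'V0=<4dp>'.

Under the risk-neutral measure, an up-move has probability p* = (R−d)/(u−d) = 0.6410 and values discount at R = 1.12.
At expiry t=1: V(1,0)=0.0000, V(1,1)=50.0000
Node (0,0) S=199.0000: V=(p*·50.0000+(1−p*)·0.0000)/1.12=28.6172; Δ=(50.0000−0.0000)/(250.7400−173.1300)=0.6442; B=V−Δ·S=-99.5879
Each (Δ,B) replicates both successor values, so the strategy is self-financing and V0 is arbitrage-free.

(0,0): Delta=0.6442 Bond=-99.5879
V0=28.6172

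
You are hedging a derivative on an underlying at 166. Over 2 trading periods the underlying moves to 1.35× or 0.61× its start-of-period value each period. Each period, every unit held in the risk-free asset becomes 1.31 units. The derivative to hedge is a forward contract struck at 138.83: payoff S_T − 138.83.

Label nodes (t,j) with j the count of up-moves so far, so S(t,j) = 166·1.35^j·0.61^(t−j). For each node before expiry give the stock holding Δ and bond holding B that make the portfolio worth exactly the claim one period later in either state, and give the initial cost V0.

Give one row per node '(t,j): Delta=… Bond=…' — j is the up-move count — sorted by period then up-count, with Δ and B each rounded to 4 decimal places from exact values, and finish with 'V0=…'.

Since d<R<u, set p* = (R−d)/(u−d) = 0.9459; price each node as the discounted p*-expectation of its children.
Payoff layer (t=2): V(2,0)=-77.0614, V(2,1)=-2.1290, V(2,2)=163.7050
  t=1,j=0: stock 101.2600 → up 136.7010 (V=-2.1290), down 61.7686 (V=-77.0614). Price -4.7171; hedge Δ=1.0000, bond B=-105.9771.
  t=1,j=1: stock 224.1000 → up 302.5350 (V=163.7050), down 136.7010 (V=-2.1290). Price 118.1229; hedge Δ=1.0000, bond B=-105.9771.
  t=0,j=0: stock 166.0000 → up 224.1000 (V=118.1229), down 101.2600 (V=-4.7171). Price 85.1015; hedge Δ=1.0000, bond B=-80.8985.
The time-0 hedge costs 85.1015, which is the no-arbitrage price.

(0,0): Delta=1.0000 Bond=-80.8985
(1,0): Delta=1.0000 Bond=-105.9771
(1,1): Delta=1.0000 Bond=-105.9771
V0=85.1015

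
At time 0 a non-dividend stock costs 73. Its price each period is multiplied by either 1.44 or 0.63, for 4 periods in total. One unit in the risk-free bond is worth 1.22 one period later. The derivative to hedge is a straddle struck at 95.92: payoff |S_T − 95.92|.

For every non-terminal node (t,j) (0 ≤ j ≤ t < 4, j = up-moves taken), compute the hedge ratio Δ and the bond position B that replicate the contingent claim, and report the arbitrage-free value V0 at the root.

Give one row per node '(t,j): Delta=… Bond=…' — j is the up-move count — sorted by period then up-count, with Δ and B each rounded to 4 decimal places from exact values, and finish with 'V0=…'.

The replicating-portfolio and risk-neutral prices coincide; use p* = (1.22−0.63)/(1.44−0.63) = 0.7284 for the latter.
Terminal payoffs: V(4,0)=84.4203, V(4,1)=69.6351, V(4,2)=35.8401, V(4,3)=41.4054, V(4,4)=217.9666
(3,0): S=18.2534. Δ = (V_up−V_dn)/(S_up−S_dn) = (69.6351−84.4203)/(26.2849−11.4997) = -1.0000. V = [p*·69.6351 + (1−p*)·84.4203]/1.22 = 60.3695. B = V − Δ·S = 78.6230.
(3,1): S=41.7221. Δ = (V_up−V_dn)/(S_up−S_dn) = (35.8401−69.6351)/(60.0799−26.2849) = -1.0000. V = [p*·35.8401 + (1−p*)·69.6351]/1.22 = 36.9008. B = V − Δ·S = 78.6230.
(3,2): S=95.3649. Δ = (V_up−V_dn)/(S_up−S_dn) = (41.4054−35.8401)/(137.3254−60.0799) = 0.0720. V = [p*·41.4054 + (1−p*)·35.8401]/1.22 = 32.6999. B = V − Δ·S = 25.8292.
(3,3): S=217.9768. Δ = (V_up−V_dn)/(S_up−S_dn) = (217.9666−41.4054)/(313.8866−137.3254) = 1.0000. V = [p*·217.9666 + (1−p*)·41.4054]/1.22 = 139.3539. B = V − Δ·S = -78.6230.
(2,0): S=28.9737. Δ = (V_up−V_dn)/(S_up−S_dn) = (36.9008−60.3695)/(41.7221−18.2534) = -1.0000. V = [p*·36.9008 + (1−p*)·60.3695]/1.22 = 35.4713. B = V − Δ·S = 64.4450.
(2,1): S=66.2256. Δ = (V_up−V_dn)/(S_up−S_dn) = (32.6999−36.9008)/(95.3649−41.7221) = -0.0783. V = [p*·32.6999 + (1−p*)·36.9008]/1.22 = 27.7384. B = V − Δ·S = 32.9248.
(2,2): S=151.3728. Δ = (V_up−V_dn)/(S_up−S_dn) = (139.3539−32.6999)/(217.9768−95.3649) = 0.8698. V = [p*·139.3539 + (1−p*)·32.6999]/1.22 = 90.4804. B = V − Δ·S = -41.1912.
(1,0): S=45.9900. Δ = (V_up−V_dn)/(S_up−S_dn) = (27.7384−35.4713)/(66.2256−28.9737) = -0.2076. V = [p*·27.7384 + (1−p*)·35.4713]/1.22 = 24.4580. B = V − Δ·S = 34.0048.
(1,1): S=105.1200. Δ = (V_up−V_dn)/(S_up−S_dn) = (90.4804−27.7384)/(151.3728−66.2256) = 0.7369. V = [p*·90.4804 + (1−p*)·27.7384]/1.22 = 60.1962. B = V − Δ·S = -17.2630.
(0,0): S=73.0000. Δ = (V_up−V_dn)/(S_up−S_dn) = (60.1962−24.4580)/(105.1200−45.9900) = 0.6044. V = [p*·60.1962 + (1−p*)·24.4580]/1.22 = 41.3849. B = V − Δ·S = -2.7364.
Self-financing check: at every node Δ·S+B equals the discounted successor values.

(0,0): Delta=0.6044 Bond=-2.7364
(1,0): Delta=-0.2076 Bond=34.0048
(1,1): Delta=0.7369 Bond=-17.2630
(2,0): Delta=-1.0000 Bond=64.4450
(2,1): Delta=-0.0783 Bond=32.9248
(2,2): Delta=0.8698 Bond=-41.1912
(3,0): Delta=-1.0000 Bond=78.6230
(3,1): Delta=-1.0000 Bond=78.6230
(3,2): Delta=0.0720 Bond=25.8292
(3,3): Delta=1.0000 Bond=-78.6230
V0=41.3849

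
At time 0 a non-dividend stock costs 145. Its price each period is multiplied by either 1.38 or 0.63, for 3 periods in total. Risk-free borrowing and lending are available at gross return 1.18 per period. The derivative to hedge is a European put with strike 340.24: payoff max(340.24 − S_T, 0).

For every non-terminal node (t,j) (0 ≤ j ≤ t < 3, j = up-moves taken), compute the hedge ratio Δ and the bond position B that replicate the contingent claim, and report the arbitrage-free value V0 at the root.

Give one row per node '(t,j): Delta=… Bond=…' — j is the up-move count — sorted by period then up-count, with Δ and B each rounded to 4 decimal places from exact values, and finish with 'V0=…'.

(0,0): Delta=-0.8550 Bond=195.8547
(1,0): Delta=-1.0000 Bond=244.3551
(1,1): Delta=-0.8309 Bond=226.2916
(2,0): Delta=-1.0000 Bond=288.3390
(2,1): Delta=-1.0000 Bond=288.3390
(2,2): Delta=-0.8029 Bond=259.2732
V0=71.8809

Under the risk-neutral measure, an up-move has probability p* = (R−d)/(u−d) = 0.7333 and values discount at R = 1.18.
Terminal payoffs: V(3,0)=303.9832, V(3,1)=260.8203, V(3,2)=166.2731, V(3,3)=0.0000
  t=2,j=0: stock 57.5505 → up 79.4197 (V=260.8203), down 36.2568 (V=303.9832). Price 230.7885; hedge Δ=-1.0000, bond B=288.3390.
  t=2,j=1: stock 126.0630 → up 173.9669 (V=166.2731), down 79.4197 (V=260.8203). Price 162.2760; hedge Δ=-1.0000, bond B=288.3390.
  t=2,j=2: stock 276.1380 → up 381.0704 (V=0.0000), down 173.9669 (V=166.2731). Price 37.5758; hedge Δ=-0.8029, bond B=259.2732.
  t=1,j=0: stock 91.3500 → up 126.0630 (V=162.2760), down 57.5505 (V=230.7885). Price 153.0051; hedge Δ=-1.0000, bond B=244.3551.
  t=1,j=1: stock 200.1000 → up 276.1380 (V=37.5758), down 126.0630 (V=162.2760). Price 60.0248; hedge Δ=-0.8309, bond B=226.2916.
  t=0,j=0: stock 145.0000 → up 200.1000 (V=60.0248), down 91.3500 (V=153.0051). Price 71.8809; hedge Δ=-0.8550, bond B=195.8547.
The time-0 hedge costs 71.8809, which is the no-arbitrage price.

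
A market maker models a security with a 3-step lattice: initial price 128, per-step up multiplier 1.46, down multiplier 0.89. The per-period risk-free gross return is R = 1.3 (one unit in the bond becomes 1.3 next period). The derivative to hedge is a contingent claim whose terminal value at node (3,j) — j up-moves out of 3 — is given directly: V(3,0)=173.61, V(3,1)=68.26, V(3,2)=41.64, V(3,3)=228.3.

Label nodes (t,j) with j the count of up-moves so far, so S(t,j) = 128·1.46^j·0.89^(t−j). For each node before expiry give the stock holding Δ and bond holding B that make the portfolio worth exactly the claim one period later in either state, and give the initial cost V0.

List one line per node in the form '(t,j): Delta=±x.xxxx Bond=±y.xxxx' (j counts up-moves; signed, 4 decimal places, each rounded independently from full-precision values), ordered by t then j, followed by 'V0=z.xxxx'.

(0,0): Delta=0.6287 Bond=-26.5183
(1,0): Delta=-0.5771 Bond=102.9012
(1,1): Delta=0.9156 Bond=-88.0835
(2,0): Delta=-1.8229 Bond=260.0799
(2,1): Delta=-0.2808 Bond=84.4804
(2,2): Delta=1.2002 Bond=-192.1628
V0=53.9608

Since d<R<u, set p* = (R−d)/(u−d) = 0.7193; price each node as the discounted p*-expectation of its children.
Terminal values V(3,·): V(3,0)=173.6100, V(3,1)=68.2600, V(3,2)=41.6400, V(3,3)=228.3000
Node (2,0) S=101.3888: V=(p*·68.2600+(1−p*)·173.6100)/1.3=75.2553; Δ=(68.2600−173.6100)/(148.0276−90.2360)=-1.8229; B=V−Δ·S=260.0799
Node (2,1) S=166.3232: V=(p*·41.6400+(1−p*)·68.2600)/1.3=37.7787; Δ=(41.6400−68.2600)/(242.8319−148.0276)=-0.2808; B=V−Δ·S=84.4804
Node (2,2) S=272.8448: V=(p*·228.3000+(1−p*)·41.6400)/1.3=135.3109; Δ=(228.3000−41.6400)/(398.3534−242.8319)=1.2002; B=V−Δ·S=-192.1628
Node (1,0) S=113.9200: V=(p*·37.7787+(1−p*)·75.2553)/1.3=37.1526; Δ=(37.7787−75.2553)/(166.3232−101.3888)=-0.5771; B=V−Δ·S=102.9012
Node (1,1) S=186.8800: V=(p*·135.3109+(1−p*)·37.7787)/1.3=83.0257; Δ=(135.3109−37.7787)/(272.8448−166.3232)=0.9156; B=V−Δ·S=-88.0835
Node (0,0) S=128.0000: V=(p*·83.0257+(1−p*)·37.1526)/1.3=53.9608; Δ=(83.0257−37.1526)/(186.8800−113.9200)=0.6287; B=V−Δ·S=-26.5183
Self-financing check: at every node Δ·S+B equals the discounted successor values.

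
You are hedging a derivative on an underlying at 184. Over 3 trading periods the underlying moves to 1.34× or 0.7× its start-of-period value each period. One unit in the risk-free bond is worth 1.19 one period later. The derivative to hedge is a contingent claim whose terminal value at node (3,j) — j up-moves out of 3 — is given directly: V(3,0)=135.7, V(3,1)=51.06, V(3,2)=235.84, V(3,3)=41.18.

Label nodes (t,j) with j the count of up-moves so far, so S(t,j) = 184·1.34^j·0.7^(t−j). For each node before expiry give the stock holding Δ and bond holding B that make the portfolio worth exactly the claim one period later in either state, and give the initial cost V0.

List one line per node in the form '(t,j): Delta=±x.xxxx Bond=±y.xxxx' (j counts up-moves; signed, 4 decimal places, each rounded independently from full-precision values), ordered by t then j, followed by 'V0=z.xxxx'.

(0,0): Delta=-0.3145 Bond=131.3709
(1,0): Delta=1.2400 Bond=-43.8814
(1,1): Delta=-0.5630 Bond=217.6209
(2,0): Delta=-1.4668 Bond=191.8277
(2,1): Delta=1.6728 Bond=-126.9270
(2,2): Delta=-0.9206 Bond=377.1003
V0=73.5090

Under the risk-neutral measure, an up-move has probability p* = (R−d)/(u−d) = 0.7656 and values discount at R = 1.19.
Payoff layer (t=3): V(3,0)=135.7000, V(3,1)=51.0600, V(3,2)=235.8400, V(3,3)=41.1800
Node (2,0) S=90.1600: V=(p*·51.0600+(1−p*)·135.7000)/1.19=59.5777; Δ=(51.0600−135.7000)/(120.8144−63.1120)=-1.4668; B=V−Δ·S=191.8277
Node (2,1) S=172.5920: V=(p*·235.8400+(1−p*)·51.0600)/1.19=161.7918; Δ=(235.8400−51.0600)/(231.2733−120.8144)=1.6728; B=V−Δ·S=-126.9270
Node (2,2) S=330.3904: V=(p*·41.1800+(1−p*)·235.8400)/1.19=72.9441; Δ=(41.1800−235.8400)/(442.7231−231.2733)=-0.9206; B=V−Δ·S=377.1003
Node (1,0) S=128.8000: V=(p*·161.7918+(1−p*)·59.5777)/1.19=115.8280; Δ=(161.7918−59.5777)/(172.5920−90.1600)=1.2400; B=V−Δ·S=-43.8814
Node (1,1) S=246.5600: V=(p*·72.9441+(1−p*)·161.7918)/1.19=78.7964; Δ=(72.9441−161.7918)/(330.3904−172.5920)=-0.5630; B=V−Δ·S=217.6209
Node (0,0) S=184.0000: V=(p*·78.7964+(1−p*)·115.8280)/1.19=73.5090; Δ=(78.7964−115.8280)/(246.5600−128.8000)=-0.3145; B=V−Δ·S=131.3709
Root portfolio cost Δ·184+B reproduces V0=73.5090.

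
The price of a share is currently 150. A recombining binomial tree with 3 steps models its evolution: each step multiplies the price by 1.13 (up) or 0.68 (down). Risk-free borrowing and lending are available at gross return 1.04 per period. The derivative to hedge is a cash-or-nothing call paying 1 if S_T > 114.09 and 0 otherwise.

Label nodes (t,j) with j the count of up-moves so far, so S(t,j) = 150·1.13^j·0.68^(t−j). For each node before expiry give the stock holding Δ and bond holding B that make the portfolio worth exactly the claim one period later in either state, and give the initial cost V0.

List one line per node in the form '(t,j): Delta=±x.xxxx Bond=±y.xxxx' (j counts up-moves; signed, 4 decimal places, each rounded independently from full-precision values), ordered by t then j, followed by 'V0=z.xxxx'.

(0,0): Delta=0.0044 Bond=0.1391
(1,0): Delta=0.0168 Bond=-1.1177
(1,1): Delta=0.0025 Bond=0.4602
(2,0): Delta=0.0000 Bond=0.0000
(2,1): Delta=0.0193 Bond=-1.4530
(2,2): Delta=0.0000 Bond=0.9615
V0=0.7965

Since d<R<u, set p* = (R−d)/(u−d) = 0.8000; price each node as the discounted p*-expectation of its children.
Payoff layer (t=3): V(3,0)=0.0000, V(3,1)=0.0000, V(3,2)=1.0000, V(3,3)=1.0000
(2,0): S=69.3600. Δ = (V_up−V_dn)/(S_up−S_dn) = (0.0000−0.0000)/(78.3768−47.1648) = 0.0000. V = [p*·0.0000 + (1−p*)·0.0000]/1.04 = 0.0000. B = V − Δ·S = 0.0000.
(2,1): S=115.2600. Δ = (V_up−V_dn)/(S_up−S_dn) = (1.0000−0.0000)/(130.2438−78.3768) = 0.0193. V = [p*·1.0000 + (1−p*)·0.0000]/1.04 = 0.7692. B = V − Δ·S = -1.4530.
(2,2): S=191.5350. Δ = (V_up−V_dn)/(S_up−S_dn) = (1.0000−1.0000)/(216.4345−130.2438) = 0.0000. V = [p*·1.0000 + (1−p*)·1.0000]/1.04 = 0.9615. B = V − Δ·S = 0.9615.
(1,0): S=102.0000. Δ = (V_up−V_dn)/(S_up−S_dn) = (0.7692−0.0000)/(115.2600−69.3600) = 0.0168. V = [p*·0.7692 + (1−p*)·0.0000]/1.04 = 0.5917. B = V − Δ·S = -1.1177.
(1,1): S=169.5000. Δ = (V_up−V_dn)/(S_up−S_dn) = (0.9615−0.7692)/(191.5350−115.2600) = 0.0025. V = [p*·0.9615 + (1−p*)·0.7692]/1.04 = 0.8876. B = V − Δ·S = 0.4602.
(0,0): S=150.0000. Δ = (V_up−V_dn)/(S_up−S_dn) = (0.8876−0.5917)/(169.5000−102.0000) = 0.0044. V = [p*·0.8876 + (1−p*)·0.5917]/1.04 = 0.7965. B = V − Δ·S = 0.1391.
The time-0 hedge costs 0.7965, which is the no-arbitrage price.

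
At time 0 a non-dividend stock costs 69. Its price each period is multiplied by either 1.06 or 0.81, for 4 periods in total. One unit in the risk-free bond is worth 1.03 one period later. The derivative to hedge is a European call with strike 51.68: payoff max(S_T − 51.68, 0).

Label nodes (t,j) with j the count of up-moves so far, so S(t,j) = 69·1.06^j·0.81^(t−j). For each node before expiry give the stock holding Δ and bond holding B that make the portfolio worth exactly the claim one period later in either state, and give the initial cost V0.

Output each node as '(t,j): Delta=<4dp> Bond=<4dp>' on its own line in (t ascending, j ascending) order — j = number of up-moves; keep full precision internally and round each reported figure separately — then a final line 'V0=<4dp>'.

Risk-neutral probability p* = (R−d)/(u−d) = (1.03−0.81)/(1.06−0.81) = 0.8800.
Terminal payoffs: V(4,0)=0.0000, V(4,1)=0.0000, V(4,2)=0.0000, V(4,3)=14.8859, V(4,4)=35.4309
(3,0): S=36.6694. Δ = (V_up−V_dn)/(S_up−S_dn) = (0.0000−0.0000)/(38.8696−29.7022) = 0.0000. V = [p*·0.0000 + (1−p*)·0.0000]/1.03 = 0.0000. B = V − Δ·S = 0.0000.
(3,1): S=47.9872. Δ = (V_up−V_dn)/(S_up−S_dn) = (0.0000−0.0000)/(50.8664−38.8696) = 0.0000. V = [p*·0.0000 + (1−p*)·0.0000]/1.03 = 0.0000. B = V − Δ·S = 0.0000.
(3,2): S=62.7980. Δ = (V_up−V_dn)/(S_up−S_dn) = (14.8859−0.0000)/(66.5659−50.8664) = 0.9482. V = [p*·14.8859 + (1−p*)·0.0000]/1.03 = 12.7180. B = V − Δ·S = -46.8255.
(3,3): S=82.1801. Δ = (V_up−V_dn)/(S_up−S_dn) = (35.4309−14.8859)/(87.1109−66.5659) = 1.0000. V = [p*·35.4309 + (1−p*)·14.8859]/1.03 = 32.0053. B = V − Δ·S = -50.1748.
(2,0): S=45.2709. Δ = (V_up−V_dn)/(S_up−S_dn) = (0.0000−0.0000)/(47.9872−36.6694) = 0.0000. V = [p*·0.0000 + (1−p*)·0.0000]/1.03 = 0.0000. B = V − Δ·S = 0.0000.
(2,1): S=59.2434. Δ = (V_up−V_dn)/(S_up−S_dn) = (12.7180−0.0000)/(62.7980−47.9872) = 0.8587. V = [p*·12.7180 + (1−p*)·0.0000]/1.03 = 10.8659. B = V − Δ·S = -40.0063.
(2,2): S=77.5284. Δ = (V_up−V_dn)/(S_up−S_dn) = (32.0053−12.7180)/(82.1801−62.7980) = 0.9951. V = [p*·32.0053 + (1−p*)·12.7180]/1.03 = 28.8261. B = V − Δ·S = -48.3232.
(1,0): S=55.8900. Δ = (V_up−V_dn)/(S_up−S_dn) = (10.8659−0.0000)/(59.2434−45.2709) = 0.7777. V = [p*·10.8659 + (1−p*)·0.0000]/1.03 = 9.2835. B = V − Δ·S = -34.1801.
(1,1): S=73.1400. Δ = (V_up−V_dn)/(S_up−S_dn) = (28.8261−10.8659)/(77.5284−59.2434) = 0.9822. V = [p*·28.8261 + (1−p*)·10.8659]/1.03 = 25.8940. B = V − Δ·S = -45.9467.
(0,0): S=69.0000. Δ = (V_up−V_dn)/(S_up−S_dn) = (25.8940−9.2835)/(73.1400−55.8900) = 0.9629. V = [p*·25.8940 + (1−p*)·9.2835]/1.03 = 23.2046. B = V − Δ·S = -43.2376.
Self-financing check: at every node Δ·S+B equals the discounted successor values.

(0,0): Delta=0.9629 Bond=-43.2376
(1,0): Delta=0.7777 Bond=-34.1801
(1,1): Delta=0.9822 Bond=-45.9467
(2,0): Delta=0.0000 Bond=0.0000
(2,1): Delta=0.8587 Bond=-40.0063
(2,2): Delta=0.9951 Bond=-48.3232
(3,0): Delta=0.0000 Bond=0.0000
(3,1): Delta=0.0000 Bond=0.0000
(3,2): Delta=0.9482 Bond=-46.8255
(3,3): Delta=1.0000 Bond=-50.1748
V0=23.2046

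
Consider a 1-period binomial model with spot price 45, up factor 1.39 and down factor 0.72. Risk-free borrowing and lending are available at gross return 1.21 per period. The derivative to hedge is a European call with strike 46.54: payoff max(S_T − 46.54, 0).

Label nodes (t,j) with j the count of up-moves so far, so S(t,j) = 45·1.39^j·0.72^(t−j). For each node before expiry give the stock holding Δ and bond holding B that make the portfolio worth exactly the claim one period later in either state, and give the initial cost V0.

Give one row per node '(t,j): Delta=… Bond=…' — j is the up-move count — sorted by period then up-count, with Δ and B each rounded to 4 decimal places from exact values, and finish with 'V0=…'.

Since d<R<u, set p* = (R−d)/(u−d) = 0.7313; price each node as the discounted p*-expectation of its children.
Terminal payoffs: V(1,0)=0.0000, V(1,1)=16.0100
  t=0,j=0: stock 45.0000 → up 62.5500 (V=16.0100), down 32.4000 (V=0.0000). Price 9.6767; hedge Δ=0.5310, bond B=-14.2188.
Check: Δ(0,0)·S0 + B(0,0) = 9.6767 = V0.

(0,0): Delta=0.5310 Bond=-14.2188
V0=9.6767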